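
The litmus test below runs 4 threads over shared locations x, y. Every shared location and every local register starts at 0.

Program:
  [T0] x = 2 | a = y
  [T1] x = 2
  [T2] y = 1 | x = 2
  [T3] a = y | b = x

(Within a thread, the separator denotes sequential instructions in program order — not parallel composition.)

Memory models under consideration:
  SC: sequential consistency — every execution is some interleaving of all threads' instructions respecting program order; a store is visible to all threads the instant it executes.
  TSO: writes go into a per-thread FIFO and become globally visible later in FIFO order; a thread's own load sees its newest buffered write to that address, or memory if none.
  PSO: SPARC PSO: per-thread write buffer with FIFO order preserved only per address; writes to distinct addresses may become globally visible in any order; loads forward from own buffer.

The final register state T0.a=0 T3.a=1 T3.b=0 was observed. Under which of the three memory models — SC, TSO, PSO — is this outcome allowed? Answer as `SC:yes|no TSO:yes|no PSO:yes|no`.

outcome vector order: (T0.a,T3.a,T3.b)
SC: 7 outcomes — {0/0/0; 0/0/2; 0/1/2; 1/0/0; 1/0/2; 1/1/0; 1/1/2}
TSO: 8 outcomes — {0/0/0; 0/0/2; 0/1/0; 0/1/2; 1/0/0; 1/0/2; 1/1/0; 1/1/2}
PSO: 8 outcomes — {0/0/0; 0/0/2; 0/1/0; 0/1/2; 1/0/0; 1/0/2; 1/1/0; 1/1/2}
target 0/1/0 ∈ {TSO,PSO}

SC:no TSO:yes PSO:yes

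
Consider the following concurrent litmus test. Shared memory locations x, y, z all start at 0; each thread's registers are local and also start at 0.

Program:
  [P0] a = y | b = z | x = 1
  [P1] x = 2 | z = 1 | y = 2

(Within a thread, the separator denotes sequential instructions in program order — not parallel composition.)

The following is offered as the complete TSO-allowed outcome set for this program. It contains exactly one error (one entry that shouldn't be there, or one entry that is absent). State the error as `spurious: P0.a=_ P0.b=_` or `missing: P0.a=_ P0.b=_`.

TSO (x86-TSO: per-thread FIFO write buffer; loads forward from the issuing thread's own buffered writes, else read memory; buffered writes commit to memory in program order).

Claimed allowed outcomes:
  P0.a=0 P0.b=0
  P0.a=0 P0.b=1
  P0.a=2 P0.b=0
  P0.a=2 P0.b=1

spurious: P0.a=2 P0.b=0

outcome vector order: (P0.a,P0.b)
under TSO → 00; 01; 21
claimed∖TSO = {20}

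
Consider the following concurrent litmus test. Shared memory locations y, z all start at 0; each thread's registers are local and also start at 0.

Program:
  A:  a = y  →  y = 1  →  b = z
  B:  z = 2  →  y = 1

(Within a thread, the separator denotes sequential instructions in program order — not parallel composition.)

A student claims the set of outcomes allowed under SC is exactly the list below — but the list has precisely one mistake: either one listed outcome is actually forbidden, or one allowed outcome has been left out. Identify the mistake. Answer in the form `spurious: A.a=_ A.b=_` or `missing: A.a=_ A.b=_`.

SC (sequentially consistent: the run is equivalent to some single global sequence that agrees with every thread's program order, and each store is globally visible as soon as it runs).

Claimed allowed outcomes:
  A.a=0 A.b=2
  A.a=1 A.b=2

missing: A.a=0 A.b=0

outcome vector order: (A.a,A.b)
SC (3): <0 0>, <0 2>, <1 2>
SC∖claimed = {<0 0>}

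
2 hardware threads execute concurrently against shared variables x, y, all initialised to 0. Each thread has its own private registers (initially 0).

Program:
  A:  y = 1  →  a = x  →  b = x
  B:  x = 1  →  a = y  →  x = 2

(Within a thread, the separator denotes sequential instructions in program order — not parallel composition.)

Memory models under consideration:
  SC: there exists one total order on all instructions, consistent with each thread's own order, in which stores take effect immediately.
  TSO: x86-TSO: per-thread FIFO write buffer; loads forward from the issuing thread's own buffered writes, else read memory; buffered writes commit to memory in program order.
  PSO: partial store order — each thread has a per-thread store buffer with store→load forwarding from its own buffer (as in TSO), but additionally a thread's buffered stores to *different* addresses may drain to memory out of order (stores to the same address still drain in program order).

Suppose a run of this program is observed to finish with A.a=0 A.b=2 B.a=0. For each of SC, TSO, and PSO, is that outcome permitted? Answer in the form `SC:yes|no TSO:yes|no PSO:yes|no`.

outcome vector order: (A.a,A.b,B.a)
SC: 9 outcomes — {0/0/1; 0/1/1; 0/2/1; 1/1/0; 1/1/1; 1/2/0; 1/2/1; 2/2/0; 2/2/1}
TSO: 12 outcomes — {0/0/0; 0/0/1; 0/1/0; 0/1/1; 0/2/0; 0/2/1; 1/1/0; 1/1/1; 1/2/0; 1/2/1; 2/2/0; 2/2/1}
PSO: 12 outcomes — {0/0/0; 0/0/1; 0/1/0; 0/1/1; 0/2/0; 0/2/1; 1/1/0; 1/1/1; 1/2/0; 1/2/1; 2/2/0; 2/2/1}
target 0/2/0 ∈ {TSO,PSO}

SC:no TSO:yes PSO:yes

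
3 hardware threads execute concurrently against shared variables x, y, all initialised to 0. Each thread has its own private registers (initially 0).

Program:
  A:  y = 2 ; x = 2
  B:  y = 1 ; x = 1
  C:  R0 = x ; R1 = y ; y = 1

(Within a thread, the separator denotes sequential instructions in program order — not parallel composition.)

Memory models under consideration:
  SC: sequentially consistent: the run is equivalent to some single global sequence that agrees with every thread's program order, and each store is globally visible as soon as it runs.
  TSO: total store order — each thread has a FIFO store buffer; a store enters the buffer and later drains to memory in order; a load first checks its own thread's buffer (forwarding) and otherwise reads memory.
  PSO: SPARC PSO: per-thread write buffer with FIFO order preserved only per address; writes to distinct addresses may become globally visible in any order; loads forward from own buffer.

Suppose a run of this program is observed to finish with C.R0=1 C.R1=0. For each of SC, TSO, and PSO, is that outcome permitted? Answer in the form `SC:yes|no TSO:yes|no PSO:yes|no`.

SC:no TSO:no PSO:yes

outcome vector order: (C.R0,C.R1)
[SC] allowed = {00; 01; 02; 11; 12; 21; 22}
[TSO] allowed = {00; 01; 02; 11; 12; 21; 22}
[PSO] allowed = {00; 01; 02; 10; 11; 12; 20; 21; 22}
target 10 ∈ {PSO}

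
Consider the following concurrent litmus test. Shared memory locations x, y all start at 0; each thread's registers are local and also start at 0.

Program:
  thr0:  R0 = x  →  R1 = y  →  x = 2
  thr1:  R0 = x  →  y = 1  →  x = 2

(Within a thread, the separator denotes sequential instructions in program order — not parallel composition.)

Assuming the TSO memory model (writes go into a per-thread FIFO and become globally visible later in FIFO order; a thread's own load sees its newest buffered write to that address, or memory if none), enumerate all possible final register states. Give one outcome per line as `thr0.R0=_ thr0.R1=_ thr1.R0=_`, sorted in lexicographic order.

thr0.R0=0 thr0.R1=0 thr1.R0=0
thr0.R0=0 thr0.R1=0 thr1.R0=2
thr0.R0=0 thr0.R1=1 thr1.R0=0
thr0.R0=2 thr0.R1=1 thr1.R0=0

outcome vector order: (thr0.R0,thr0.R1,thr1.R0)
|TSO outcomes| = 4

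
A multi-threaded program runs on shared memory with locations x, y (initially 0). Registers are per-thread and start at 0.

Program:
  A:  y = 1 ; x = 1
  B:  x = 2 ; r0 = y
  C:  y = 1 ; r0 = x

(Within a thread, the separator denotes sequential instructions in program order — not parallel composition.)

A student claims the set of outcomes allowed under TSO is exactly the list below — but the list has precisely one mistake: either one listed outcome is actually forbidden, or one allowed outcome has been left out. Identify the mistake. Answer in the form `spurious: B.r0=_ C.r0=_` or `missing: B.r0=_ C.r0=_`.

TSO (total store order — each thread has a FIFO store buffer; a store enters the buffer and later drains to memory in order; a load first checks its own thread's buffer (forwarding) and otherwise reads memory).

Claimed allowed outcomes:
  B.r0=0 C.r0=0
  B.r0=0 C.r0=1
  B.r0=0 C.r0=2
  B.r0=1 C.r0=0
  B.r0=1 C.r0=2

outcome vector order: (B.r0,C.r0)
TSO: 6 outcomes — {<0 0>; <0 1>; <0 2>; <1 0>; <1 1>; <1 2>}
TSO∖claimed = {<1 1>}

missing: B.r0=1 C.r0=1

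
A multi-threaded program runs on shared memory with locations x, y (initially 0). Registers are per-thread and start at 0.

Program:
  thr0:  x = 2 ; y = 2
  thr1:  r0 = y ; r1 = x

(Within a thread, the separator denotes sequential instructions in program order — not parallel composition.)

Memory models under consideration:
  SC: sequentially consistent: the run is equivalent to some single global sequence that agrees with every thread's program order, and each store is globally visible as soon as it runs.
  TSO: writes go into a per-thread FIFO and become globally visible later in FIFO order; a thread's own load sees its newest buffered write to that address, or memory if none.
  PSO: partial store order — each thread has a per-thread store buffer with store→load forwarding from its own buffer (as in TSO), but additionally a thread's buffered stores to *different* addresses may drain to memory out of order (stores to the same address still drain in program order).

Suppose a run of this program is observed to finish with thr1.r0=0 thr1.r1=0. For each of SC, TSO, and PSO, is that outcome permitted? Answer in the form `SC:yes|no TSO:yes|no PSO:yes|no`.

outcome vector order: (thr1.r0,thr1.r1)
[SC] allowed = {<0 0>; <0 2>; <2 2>}
[TSO] allowed = {<0 0>; <0 2>; <2 2>}
[PSO] allowed = {<0 0>; <0 2>; <2 0>; <2 2>}
target <0 0> ∈ {SC,TSO,PSO}

SC:yes TSO:yes PSO:yes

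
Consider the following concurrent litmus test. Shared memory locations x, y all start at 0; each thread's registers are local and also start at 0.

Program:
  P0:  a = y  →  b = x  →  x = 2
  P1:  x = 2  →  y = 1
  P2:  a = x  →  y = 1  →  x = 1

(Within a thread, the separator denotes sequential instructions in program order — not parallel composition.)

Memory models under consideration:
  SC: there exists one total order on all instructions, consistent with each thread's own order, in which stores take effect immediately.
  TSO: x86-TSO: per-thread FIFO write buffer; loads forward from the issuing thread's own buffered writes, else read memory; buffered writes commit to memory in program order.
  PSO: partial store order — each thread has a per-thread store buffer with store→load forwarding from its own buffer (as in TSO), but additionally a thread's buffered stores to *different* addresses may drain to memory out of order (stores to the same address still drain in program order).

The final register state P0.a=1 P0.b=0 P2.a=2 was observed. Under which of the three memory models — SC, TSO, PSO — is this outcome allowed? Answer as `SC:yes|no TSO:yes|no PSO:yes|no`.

SC:no TSO:no PSO:yes

outcome vector order: (P0.a,P0.b,P2.a)
under SC → <0 0 0>, <0 0 2>, <0 1 0>, <0 1 2>, <0 2 0>, <0 2 2>, <1 0 0>, <1 1 0>, <1 1 2>, <1 2 0>, <1 2 2>
under TSO → <0 0 0>, <0 0 2>, <0 1 0>, <0 1 2>, <0 2 0>, <0 2 2>, <1 0 0>, <1 1 0>, <1 1 2>, <1 2 0>, <1 2 2>
under PSO → <0 0 0>, <0 0 2>, <0 1 0>, <0 1 2>, <0 2 0>, <0 2 2>, <1 0 0>, <1 0 2>, <1 1 0>, <1 1 2>, <1 2 0>, <1 2 2>
target <1 0 2> ∈ {PSO}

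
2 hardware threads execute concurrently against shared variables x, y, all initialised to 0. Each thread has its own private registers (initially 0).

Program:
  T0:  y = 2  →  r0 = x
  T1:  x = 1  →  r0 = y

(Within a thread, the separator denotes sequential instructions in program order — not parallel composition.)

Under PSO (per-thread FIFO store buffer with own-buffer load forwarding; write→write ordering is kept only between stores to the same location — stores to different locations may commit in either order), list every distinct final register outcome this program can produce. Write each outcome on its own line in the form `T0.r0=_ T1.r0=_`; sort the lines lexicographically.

outcome vector order: (T0.r0,T1.r0)
|PSO outcomes| = 4

T0.r0=0 T1.r0=0
T0.r0=0 T1.r0=2
T0.r0=1 T1.r0=0
T0.r0=1 T1.r0=2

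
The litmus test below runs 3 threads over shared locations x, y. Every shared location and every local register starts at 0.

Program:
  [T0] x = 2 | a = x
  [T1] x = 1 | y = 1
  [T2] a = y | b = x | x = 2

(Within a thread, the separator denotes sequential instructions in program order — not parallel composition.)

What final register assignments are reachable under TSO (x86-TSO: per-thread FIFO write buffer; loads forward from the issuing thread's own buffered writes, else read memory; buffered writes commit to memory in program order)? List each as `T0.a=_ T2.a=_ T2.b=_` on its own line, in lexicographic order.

outcome vector order: (T0.a,T2.a,T2.b)
|TSO outcomes| = 9

T0.a=1 T2.a=0 T2.b=0
T0.a=1 T2.a=0 T2.b=1
T0.a=1 T2.a=0 T2.b=2
T0.a=1 T2.a=1 T2.b=1
T0.a=2 T2.a=0 T2.b=0
T0.a=2 T2.a=0 T2.b=1
T0.a=2 T2.a=0 T2.b=2
T0.a=2 T2.a=1 T2.b=1
T0.a=2 T2.a=1 T2.b=2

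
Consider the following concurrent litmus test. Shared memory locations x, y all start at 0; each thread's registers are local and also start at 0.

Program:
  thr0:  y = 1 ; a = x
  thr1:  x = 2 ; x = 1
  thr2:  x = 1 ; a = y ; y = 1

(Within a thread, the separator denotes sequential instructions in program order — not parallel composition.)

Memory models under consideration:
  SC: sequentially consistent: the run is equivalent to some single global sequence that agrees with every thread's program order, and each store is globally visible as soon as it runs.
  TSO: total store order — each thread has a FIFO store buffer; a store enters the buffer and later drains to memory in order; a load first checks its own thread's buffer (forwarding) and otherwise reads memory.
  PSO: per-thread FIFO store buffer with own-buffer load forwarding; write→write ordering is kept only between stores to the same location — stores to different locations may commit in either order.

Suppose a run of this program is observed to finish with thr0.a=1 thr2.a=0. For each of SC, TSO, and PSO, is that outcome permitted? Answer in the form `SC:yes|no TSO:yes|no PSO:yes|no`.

SC:yes TSO:yes PSO:yes

outcome vector order: (thr0.a,thr2.a)
SC: 5 outcomes — {(0,1) (1,0) (1,1) (2,0) (2,1)}
TSO: 6 outcomes — {(0,0) (0,1) (1,0) (1,1) (2,0) (2,1)}
PSO: 6 outcomes — {(0,0) (0,1) (1,0) (1,1) (2,0) (2,1)}
target (1,0) ∈ {SC,TSO,PSO}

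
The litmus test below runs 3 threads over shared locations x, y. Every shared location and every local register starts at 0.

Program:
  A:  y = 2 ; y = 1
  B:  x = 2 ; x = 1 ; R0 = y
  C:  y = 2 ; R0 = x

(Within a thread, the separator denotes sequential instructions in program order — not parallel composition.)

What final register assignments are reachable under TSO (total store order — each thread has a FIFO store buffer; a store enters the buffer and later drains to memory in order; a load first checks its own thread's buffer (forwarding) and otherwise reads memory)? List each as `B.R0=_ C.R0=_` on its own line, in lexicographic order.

B.R0=0 C.R0=0
B.R0=0 C.R0=1
B.R0=0 C.R0=2
B.R0=1 C.R0=0
B.R0=1 C.R0=1
B.R0=1 C.R0=2
B.R0=2 C.R0=0
B.R0=2 C.R0=1
B.R0=2 C.R0=2

outcome vector order: (B.R0,C.R0)
|TSO outcomes| = 9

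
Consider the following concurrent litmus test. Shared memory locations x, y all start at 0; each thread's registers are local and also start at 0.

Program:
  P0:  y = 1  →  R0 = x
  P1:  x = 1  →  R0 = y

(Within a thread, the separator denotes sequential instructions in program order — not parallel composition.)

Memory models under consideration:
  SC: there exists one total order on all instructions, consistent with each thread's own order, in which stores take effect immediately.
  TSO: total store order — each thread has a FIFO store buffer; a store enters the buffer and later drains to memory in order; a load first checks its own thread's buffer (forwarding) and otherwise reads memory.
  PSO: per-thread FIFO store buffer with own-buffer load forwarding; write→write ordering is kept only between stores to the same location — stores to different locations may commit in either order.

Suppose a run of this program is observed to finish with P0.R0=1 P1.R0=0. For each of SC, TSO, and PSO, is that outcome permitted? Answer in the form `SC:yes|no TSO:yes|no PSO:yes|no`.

outcome vector order: (P0.R0,P1.R0)
SC (3): <0 1> <1 0> <1 1>
TSO (4): <0 0> <0 1> <1 0> <1 1>
PSO (4): <0 0> <0 1> <1 0> <1 1>
target <1 0> ∈ {SC,TSO,PSO}

SC:yes TSO:yes PSO:yes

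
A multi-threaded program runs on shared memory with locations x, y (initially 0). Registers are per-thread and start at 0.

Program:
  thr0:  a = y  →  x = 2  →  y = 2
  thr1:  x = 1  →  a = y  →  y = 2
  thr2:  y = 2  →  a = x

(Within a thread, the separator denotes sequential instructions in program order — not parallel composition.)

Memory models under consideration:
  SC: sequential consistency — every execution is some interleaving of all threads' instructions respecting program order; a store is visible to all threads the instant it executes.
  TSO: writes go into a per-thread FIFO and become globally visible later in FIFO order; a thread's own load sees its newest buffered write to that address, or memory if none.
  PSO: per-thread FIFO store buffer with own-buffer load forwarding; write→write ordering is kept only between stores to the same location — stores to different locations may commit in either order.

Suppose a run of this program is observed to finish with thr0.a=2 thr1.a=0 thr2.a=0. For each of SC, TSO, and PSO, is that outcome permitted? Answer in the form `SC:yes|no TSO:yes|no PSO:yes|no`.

outcome vector order: (thr0.a,thr1.a,thr2.a)
SC: 10 outcomes — {001 002 020 021 022 201 202 220 221 222}
TSO: 12 outcomes — {000 001 002 020 021 022 200 201 202 220 221 222}
PSO: 12 outcomes — {000 001 002 020 021 022 200 201 202 220 221 222}
target 200 ∈ {TSO,PSO}

SC:no TSO:yes PSO:yes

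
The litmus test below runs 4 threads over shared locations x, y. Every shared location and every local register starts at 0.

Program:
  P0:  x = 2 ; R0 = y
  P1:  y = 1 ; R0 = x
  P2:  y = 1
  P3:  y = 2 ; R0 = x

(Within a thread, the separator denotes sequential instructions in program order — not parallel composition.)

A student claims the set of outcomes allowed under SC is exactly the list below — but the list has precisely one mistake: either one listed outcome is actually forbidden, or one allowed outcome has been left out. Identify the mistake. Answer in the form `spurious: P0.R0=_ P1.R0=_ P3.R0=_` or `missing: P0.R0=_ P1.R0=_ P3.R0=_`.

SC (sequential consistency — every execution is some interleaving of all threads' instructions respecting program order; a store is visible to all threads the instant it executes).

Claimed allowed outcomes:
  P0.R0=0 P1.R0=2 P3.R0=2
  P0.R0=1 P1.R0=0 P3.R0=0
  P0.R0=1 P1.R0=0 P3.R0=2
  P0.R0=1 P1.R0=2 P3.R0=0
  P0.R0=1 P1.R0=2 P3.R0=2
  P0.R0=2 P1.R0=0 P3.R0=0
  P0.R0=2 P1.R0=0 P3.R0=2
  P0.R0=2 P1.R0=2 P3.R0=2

missing: P0.R0=2 P1.R0=2 P3.R0=0

outcome vector order: (P0.R0,P1.R0,P3.R0)
SC: 9 outcomes — {<0 2 2>, <1 0 0>, <1 0 2>, <1 2 0>, <1 2 2>, <2 0 0>, <2 0 2>, <2 2 0>, <2 2 2>}
SC∖claimed = {<2 2 0>}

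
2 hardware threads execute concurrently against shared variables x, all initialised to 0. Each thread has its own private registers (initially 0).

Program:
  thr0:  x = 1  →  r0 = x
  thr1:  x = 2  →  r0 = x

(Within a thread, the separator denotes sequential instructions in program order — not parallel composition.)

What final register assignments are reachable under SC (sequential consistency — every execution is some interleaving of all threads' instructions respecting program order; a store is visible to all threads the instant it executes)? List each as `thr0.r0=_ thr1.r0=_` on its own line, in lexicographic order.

thr0.r0=1 thr1.r0=1
thr0.r0=1 thr1.r0=2
thr0.r0=2 thr1.r0=2

outcome vector order: (thr0.r0,thr1.r0)
|SC outcomes| = 3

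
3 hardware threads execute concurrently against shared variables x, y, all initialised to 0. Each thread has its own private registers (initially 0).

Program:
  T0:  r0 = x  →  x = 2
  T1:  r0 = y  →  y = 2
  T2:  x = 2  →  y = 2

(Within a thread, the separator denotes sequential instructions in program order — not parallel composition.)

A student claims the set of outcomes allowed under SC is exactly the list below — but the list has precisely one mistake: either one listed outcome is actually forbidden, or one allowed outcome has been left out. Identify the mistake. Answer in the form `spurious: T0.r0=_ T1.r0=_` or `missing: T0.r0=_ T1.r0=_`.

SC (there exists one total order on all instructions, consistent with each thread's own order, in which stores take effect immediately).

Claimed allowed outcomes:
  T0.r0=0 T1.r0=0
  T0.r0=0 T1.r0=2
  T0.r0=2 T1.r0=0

outcome vector order: (T0.r0,T1.r0)
SC (4): (0,0), (0,2), (2,0), (2,2)
SC∖claimed = {(2,2)}

missing: T0.r0=2 T1.r0=2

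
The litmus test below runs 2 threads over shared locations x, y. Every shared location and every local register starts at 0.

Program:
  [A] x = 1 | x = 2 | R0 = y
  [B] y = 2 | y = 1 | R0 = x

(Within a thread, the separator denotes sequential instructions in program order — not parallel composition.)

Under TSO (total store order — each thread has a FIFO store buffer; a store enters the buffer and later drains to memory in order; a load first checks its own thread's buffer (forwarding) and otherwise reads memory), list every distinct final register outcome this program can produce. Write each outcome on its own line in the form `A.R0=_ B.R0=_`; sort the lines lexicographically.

outcome vector order: (A.R0,B.R0)
|TSO outcomes| = 9

A.R0=0 B.R0=0
A.R0=0 B.R0=1
A.R0=0 B.R0=2
A.R0=1 B.R0=0
A.R0=1 B.R0=1
A.R0=1 B.R0=2
A.R0=2 B.R0=0
A.R0=2 B.R0=1
A.R0=2 B.R0=2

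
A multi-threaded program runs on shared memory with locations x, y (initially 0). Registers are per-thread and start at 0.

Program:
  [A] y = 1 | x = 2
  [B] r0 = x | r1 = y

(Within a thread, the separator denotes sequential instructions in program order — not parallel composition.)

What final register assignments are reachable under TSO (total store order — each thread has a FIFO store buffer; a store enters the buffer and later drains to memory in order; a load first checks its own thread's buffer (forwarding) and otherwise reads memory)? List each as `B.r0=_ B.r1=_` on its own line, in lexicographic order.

B.r0=0 B.r1=0
B.r0=0 B.r1=1
B.r0=2 B.r1=1

outcome vector order: (B.r0,B.r1)
|TSO outcomes| = 3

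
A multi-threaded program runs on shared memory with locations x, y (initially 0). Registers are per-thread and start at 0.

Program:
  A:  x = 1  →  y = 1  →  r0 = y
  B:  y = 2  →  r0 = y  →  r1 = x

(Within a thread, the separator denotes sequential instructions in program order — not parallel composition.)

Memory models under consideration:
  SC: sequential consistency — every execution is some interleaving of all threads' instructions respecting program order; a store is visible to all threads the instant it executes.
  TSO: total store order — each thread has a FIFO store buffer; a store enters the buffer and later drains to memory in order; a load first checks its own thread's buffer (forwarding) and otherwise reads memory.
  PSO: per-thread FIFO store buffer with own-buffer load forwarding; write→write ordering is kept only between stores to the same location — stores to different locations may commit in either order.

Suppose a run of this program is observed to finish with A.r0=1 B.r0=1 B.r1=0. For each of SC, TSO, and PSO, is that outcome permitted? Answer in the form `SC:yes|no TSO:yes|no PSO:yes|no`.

SC:no TSO:no PSO:yes

outcome vector order: (A.r0,B.r0,B.r1)
SC (4): (1,1,1); (1,2,0); (1,2,1); (2,2,1)
TSO (5): (1,1,1); (1,2,0); (1,2,1); (2,2,0); (2,2,1)
PSO (6): (1,1,0); (1,1,1); (1,2,0); (1,2,1); (2,2,0); (2,2,1)
target (1,1,0) ∈ {PSO}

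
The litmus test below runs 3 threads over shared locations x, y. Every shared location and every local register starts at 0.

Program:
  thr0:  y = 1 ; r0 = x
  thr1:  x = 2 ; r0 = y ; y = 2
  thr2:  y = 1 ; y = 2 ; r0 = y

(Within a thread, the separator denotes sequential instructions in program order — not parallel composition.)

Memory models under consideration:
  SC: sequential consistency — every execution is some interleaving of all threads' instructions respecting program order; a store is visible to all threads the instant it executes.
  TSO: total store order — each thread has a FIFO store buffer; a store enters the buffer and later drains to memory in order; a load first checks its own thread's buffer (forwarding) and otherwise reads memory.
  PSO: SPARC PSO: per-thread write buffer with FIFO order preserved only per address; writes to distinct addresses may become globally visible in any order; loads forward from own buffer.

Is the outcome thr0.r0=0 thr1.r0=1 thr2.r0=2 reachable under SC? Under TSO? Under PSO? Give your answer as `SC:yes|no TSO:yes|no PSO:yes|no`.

SC:yes TSO:yes PSO:yes

outcome vector order: (thr0.r0,thr1.r0,thr2.r0)
under SC → 0/1/1; 0/1/2; 0/2/2; 2/0/1; 2/0/2; 2/1/1; 2/1/2; 2/2/1; 2/2/2
under TSO → 0/0/1; 0/0/2; 0/1/1; 0/1/2; 0/2/1; 0/2/2; 2/0/1; 2/0/2; 2/1/1; 2/1/2; 2/2/1; 2/2/2
under PSO → 0/0/1; 0/0/2; 0/1/1; 0/1/2; 0/2/1; 0/2/2; 2/0/1; 2/0/2; 2/1/1; 2/1/2; 2/2/1; 2/2/2
target 0/1/2 ∈ {SC,TSO,PSO}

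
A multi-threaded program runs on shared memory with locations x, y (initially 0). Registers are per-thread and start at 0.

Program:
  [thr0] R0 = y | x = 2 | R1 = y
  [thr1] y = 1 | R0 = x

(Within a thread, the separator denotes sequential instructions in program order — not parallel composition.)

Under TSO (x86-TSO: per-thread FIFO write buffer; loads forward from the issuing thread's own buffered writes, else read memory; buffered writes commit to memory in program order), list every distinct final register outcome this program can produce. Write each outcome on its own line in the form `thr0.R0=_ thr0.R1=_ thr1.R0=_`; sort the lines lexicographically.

outcome vector order: (thr0.R0,thr0.R1,thr1.R0)
|TSO outcomes| = 6

thr0.R0=0 thr0.R1=0 thr1.R0=0
thr0.R0=0 thr0.R1=0 thr1.R0=2
thr0.R0=0 thr0.R1=1 thr1.R0=0
thr0.R0=0 thr0.R1=1 thr1.R0=2
thr0.R0=1 thr0.R1=1 thr1.R0=0
thr0.R0=1 thr0.R1=1 thr1.R0=2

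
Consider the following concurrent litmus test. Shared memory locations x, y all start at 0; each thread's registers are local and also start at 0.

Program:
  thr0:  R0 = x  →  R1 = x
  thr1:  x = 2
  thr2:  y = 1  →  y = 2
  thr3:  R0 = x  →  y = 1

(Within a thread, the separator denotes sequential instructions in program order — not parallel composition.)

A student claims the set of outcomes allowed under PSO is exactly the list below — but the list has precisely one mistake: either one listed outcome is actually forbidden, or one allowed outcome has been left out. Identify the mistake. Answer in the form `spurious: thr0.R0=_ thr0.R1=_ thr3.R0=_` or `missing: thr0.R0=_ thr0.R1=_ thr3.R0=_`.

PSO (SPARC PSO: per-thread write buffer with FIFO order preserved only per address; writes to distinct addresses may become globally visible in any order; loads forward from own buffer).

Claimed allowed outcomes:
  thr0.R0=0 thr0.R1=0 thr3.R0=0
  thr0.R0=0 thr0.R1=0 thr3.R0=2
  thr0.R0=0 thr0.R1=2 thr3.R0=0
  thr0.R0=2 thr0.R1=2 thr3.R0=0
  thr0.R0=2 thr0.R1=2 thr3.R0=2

outcome vector order: (thr0.R0,thr0.R1,thr3.R0)
PSO (6): 0/0/0, 0/0/2, 0/2/0, 0/2/2, 2/2/0, 2/2/2
PSO∖claimed = {0/2/2}

missing: thr0.R0=0 thr0.R1=2 thr3.R0=2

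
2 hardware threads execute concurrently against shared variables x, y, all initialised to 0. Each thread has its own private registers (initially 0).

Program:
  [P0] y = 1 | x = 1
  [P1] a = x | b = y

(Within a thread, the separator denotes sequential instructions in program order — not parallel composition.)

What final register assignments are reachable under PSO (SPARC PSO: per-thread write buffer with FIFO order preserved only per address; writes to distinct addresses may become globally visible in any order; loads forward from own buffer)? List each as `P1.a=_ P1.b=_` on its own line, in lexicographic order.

P1.a=0 P1.b=0
P1.a=0 P1.b=1
P1.a=1 P1.b=0
P1.a=1 P1.b=1

outcome vector order: (P1.a,P1.b)
|PSO outcomes| = 4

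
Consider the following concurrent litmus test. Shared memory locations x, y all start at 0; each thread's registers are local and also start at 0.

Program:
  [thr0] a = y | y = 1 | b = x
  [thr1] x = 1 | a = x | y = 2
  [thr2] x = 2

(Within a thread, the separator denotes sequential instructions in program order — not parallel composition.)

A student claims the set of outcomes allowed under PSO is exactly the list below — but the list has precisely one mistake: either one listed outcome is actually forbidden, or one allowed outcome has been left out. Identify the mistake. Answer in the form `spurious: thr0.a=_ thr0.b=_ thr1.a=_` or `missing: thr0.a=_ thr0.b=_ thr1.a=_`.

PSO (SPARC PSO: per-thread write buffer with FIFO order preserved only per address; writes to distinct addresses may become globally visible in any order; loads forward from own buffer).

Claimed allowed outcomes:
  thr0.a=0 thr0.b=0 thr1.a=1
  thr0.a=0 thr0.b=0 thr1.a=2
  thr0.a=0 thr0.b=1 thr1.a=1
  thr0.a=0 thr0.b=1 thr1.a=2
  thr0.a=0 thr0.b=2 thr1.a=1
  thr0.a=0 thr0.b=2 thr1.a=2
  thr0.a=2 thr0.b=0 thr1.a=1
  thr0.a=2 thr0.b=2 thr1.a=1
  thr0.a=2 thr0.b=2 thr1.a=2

missing: thr0.a=2 thr0.b=1 thr1.a=1

outcome vector order: (thr0.a,thr0.b,thr1.a)
PSO (10): <0 0 1>; <0 0 2>; <0 1 1>; <0 1 2>; <0 2 1>; <0 2 2>; <2 0 1>; <2 1 1>; <2 2 1>; <2 2 2>
PSO∖claimed = {<2 1 1>}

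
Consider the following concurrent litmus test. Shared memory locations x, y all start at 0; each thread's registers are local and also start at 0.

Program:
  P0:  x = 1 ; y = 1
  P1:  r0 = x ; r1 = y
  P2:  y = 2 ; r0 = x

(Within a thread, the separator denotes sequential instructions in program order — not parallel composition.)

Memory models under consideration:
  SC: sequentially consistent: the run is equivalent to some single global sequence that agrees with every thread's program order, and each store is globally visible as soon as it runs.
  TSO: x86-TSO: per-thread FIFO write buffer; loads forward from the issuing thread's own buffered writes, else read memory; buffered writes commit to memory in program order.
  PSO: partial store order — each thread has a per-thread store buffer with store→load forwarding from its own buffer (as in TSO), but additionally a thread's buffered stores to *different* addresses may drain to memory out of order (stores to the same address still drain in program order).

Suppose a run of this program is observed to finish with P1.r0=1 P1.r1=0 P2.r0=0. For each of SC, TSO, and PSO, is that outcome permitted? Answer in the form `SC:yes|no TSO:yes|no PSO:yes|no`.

outcome vector order: (P1.r0,P1.r1,P2.r0)
[SC] allowed = {<0 0 0>, <0 0 1>, <0 1 0>, <0 1 1>, <0 2 0>, <0 2 1>, <1 0 1>, <1 1 0>, <1 1 1>, <1 2 0>, <1 2 1>}
[TSO] allowed = {<0 0 0>, <0 0 1>, <0 1 0>, <0 1 1>, <0 2 0>, <0 2 1>, <1 0 0>, <1 0 1>, <1 1 0>, <1 1 1>, <1 2 0>, <1 2 1>}
[PSO] allowed = {<0 0 0>, <0 0 1>, <0 1 0>, <0 1 1>, <0 2 0>, <0 2 1>, <1 0 0>, <1 0 1>, <1 1 0>, <1 1 1>, <1 2 0>, <1 2 1>}
target <1 0 0> ∈ {TSO,PSO}

SC:no TSO:yes PSO:yes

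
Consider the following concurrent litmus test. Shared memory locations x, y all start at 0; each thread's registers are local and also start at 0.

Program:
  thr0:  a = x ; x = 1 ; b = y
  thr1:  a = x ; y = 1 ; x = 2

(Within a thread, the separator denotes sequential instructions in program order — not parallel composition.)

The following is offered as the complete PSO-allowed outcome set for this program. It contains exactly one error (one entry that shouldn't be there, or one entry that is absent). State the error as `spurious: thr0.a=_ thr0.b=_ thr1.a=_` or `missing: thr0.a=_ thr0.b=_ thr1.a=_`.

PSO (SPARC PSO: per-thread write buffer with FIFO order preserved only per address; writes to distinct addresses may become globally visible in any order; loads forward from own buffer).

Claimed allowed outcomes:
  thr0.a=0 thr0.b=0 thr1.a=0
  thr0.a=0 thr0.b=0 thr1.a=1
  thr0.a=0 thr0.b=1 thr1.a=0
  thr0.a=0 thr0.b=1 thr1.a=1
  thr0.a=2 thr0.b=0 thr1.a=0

missing: thr0.a=2 thr0.b=1 thr1.a=0

outcome vector order: (thr0.a,thr0.b,thr1.a)
under PSO → 000; 001; 010; 011; 200; 210
PSO∖claimed = {210}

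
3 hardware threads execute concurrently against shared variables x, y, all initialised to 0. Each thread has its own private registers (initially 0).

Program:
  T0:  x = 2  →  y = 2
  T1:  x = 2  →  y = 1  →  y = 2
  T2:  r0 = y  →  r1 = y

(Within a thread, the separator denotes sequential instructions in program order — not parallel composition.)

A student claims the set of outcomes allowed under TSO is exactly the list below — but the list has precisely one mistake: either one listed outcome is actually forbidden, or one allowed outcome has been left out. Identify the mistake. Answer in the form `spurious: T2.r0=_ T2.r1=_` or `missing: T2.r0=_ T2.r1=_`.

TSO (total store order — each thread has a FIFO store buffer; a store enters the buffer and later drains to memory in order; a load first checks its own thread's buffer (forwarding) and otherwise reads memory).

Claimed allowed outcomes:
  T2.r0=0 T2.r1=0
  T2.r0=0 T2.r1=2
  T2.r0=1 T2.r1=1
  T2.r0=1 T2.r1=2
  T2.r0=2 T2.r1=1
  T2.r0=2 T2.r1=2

outcome vector order: (T2.r0,T2.r1)
TSO (7): <0 0> <0 1> <0 2> <1 1> <1 2> <2 1> <2 2>
TSO∖claimed = {<0 1>}

missing: T2.r0=0 T2.r1=1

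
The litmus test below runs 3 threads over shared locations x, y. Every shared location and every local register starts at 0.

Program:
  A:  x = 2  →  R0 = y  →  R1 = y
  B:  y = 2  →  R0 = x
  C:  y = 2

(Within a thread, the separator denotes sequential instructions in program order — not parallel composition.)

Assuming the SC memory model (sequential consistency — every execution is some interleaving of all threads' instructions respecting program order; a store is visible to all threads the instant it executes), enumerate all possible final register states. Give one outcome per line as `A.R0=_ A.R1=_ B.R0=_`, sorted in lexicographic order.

outcome vector order: (A.R0,A.R1,B.R0)
|SC outcomes| = 4

A.R0=0 A.R1=0 B.R0=2
A.R0=0 A.R1=2 B.R0=2
A.R0=2 A.R1=2 B.R0=0
A.R0=2 A.R1=2 B.R0=2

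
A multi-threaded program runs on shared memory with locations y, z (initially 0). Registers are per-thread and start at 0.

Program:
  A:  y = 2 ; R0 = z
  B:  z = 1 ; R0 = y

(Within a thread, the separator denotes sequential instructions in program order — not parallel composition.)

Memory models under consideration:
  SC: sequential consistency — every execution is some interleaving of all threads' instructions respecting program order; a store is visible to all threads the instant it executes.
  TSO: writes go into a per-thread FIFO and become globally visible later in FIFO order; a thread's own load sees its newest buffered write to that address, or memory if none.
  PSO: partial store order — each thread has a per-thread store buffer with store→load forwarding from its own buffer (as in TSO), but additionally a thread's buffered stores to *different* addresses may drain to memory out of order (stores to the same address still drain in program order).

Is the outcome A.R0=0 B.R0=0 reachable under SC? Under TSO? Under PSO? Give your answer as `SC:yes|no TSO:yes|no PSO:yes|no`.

outcome vector order: (A.R0,B.R0)
under SC → 0/2, 1/0, 1/2
under TSO → 0/0, 0/2, 1/0, 1/2
under PSO → 0/0, 0/2, 1/0, 1/2
target 0/0 ∈ {TSO,PSO}

SC:no TSO:yes PSO:yes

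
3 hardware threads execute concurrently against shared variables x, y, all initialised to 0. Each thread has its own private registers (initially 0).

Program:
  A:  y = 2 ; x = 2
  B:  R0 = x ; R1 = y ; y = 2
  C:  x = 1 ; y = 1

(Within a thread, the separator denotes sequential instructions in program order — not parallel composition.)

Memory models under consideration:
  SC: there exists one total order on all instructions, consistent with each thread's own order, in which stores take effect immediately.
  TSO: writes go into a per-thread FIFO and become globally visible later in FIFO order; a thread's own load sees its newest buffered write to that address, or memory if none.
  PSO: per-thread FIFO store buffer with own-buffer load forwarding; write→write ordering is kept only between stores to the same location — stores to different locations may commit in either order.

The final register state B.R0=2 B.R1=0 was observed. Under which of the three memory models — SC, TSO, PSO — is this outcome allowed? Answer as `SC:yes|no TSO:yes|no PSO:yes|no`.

outcome vector order: (B.R0,B.R1)
SC: 8 outcomes — {00 01 02 10 11 12 21 22}
TSO: 8 outcomes — {00 01 02 10 11 12 21 22}
PSO: 9 outcomes — {00 01 02 10 11 12 20 21 22}
target 20 ∈ {PSO}

SC:no TSO:no PSO:yes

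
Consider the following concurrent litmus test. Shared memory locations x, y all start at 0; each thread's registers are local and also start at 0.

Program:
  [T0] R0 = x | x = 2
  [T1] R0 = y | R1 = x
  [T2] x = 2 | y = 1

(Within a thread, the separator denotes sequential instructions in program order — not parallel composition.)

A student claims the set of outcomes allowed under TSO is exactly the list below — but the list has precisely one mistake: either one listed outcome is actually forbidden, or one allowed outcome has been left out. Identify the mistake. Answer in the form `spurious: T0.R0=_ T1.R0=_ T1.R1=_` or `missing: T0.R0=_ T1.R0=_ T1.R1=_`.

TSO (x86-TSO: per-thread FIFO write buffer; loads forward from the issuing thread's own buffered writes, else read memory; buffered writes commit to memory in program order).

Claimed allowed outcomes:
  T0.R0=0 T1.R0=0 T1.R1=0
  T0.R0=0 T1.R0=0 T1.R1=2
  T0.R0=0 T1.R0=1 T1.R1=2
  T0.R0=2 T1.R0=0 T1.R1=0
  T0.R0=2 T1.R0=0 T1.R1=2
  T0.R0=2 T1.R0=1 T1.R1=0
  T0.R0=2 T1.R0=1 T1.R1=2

spurious: T0.R0=2 T1.R0=1 T1.R1=0

outcome vector order: (T0.R0,T1.R0,T1.R1)
TSO (6): <0 0 0> <0 0 2> <0 1 2> <2 0 0> <2 0 2> <2 1 2>
claimed∖TSO = {<2 1 0>}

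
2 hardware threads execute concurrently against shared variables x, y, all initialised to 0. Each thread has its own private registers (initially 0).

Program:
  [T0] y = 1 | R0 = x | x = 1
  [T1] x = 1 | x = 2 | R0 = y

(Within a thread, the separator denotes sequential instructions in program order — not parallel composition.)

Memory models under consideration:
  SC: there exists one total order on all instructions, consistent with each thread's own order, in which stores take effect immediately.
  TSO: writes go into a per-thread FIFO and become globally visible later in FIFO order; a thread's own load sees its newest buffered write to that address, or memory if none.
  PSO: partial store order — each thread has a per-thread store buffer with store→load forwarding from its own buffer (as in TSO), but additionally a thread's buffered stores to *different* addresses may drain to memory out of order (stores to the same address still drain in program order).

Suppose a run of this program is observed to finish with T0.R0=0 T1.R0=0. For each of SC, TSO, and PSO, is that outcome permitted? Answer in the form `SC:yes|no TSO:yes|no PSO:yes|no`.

SC:no TSO:yes PSO:yes

outcome vector order: (T0.R0,T1.R0)
SC (4): 0/1; 1/1; 2/0; 2/1
TSO (6): 0/0; 0/1; 1/0; 1/1; 2/0; 2/1
PSO (6): 0/0; 0/1; 1/0; 1/1; 2/0; 2/1
target 0/0 ∈ {TSO,PSO}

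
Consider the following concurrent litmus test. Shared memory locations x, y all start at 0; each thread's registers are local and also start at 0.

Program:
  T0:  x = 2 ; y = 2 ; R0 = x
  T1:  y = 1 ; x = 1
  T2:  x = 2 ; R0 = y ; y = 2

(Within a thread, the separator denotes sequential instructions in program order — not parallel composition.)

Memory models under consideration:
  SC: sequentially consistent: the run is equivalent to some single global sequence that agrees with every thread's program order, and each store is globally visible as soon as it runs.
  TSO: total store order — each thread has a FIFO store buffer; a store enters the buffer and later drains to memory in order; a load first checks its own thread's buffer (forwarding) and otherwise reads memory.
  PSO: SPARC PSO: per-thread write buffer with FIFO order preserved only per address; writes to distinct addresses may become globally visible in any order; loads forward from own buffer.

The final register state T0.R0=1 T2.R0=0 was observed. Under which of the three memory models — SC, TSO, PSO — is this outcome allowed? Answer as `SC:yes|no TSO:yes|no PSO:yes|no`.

SC:yes TSO:yes PSO:yes

outcome vector order: (T0.R0,T2.R0)
SC (6): 1/0 1/1 1/2 2/0 2/1 2/2
TSO (6): 1/0 1/1 1/2 2/0 2/1 2/2
PSO (6): 1/0 1/1 1/2 2/0 2/1 2/2
target 1/0 ∈ {SC,TSO,PSO}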